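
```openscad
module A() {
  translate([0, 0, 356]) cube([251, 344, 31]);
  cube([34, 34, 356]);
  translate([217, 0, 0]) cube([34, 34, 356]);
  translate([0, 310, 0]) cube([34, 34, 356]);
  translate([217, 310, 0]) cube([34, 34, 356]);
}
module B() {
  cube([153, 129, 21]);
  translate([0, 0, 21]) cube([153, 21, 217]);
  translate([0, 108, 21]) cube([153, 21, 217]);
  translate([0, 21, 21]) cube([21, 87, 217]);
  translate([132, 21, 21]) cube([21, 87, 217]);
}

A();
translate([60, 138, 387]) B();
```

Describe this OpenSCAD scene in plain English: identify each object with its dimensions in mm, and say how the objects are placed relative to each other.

A is a four-legged stool. The seat is a 251×344×31 mm slab whose top surface is at z = 387 mm; four square legs, each 34×34 mm in cross-section, run from the floor (z = 0) to the underside of the seat, each flush with a corner of the seat.

B is an open storage box with external size 153×129×238 mm and wall thickness 21 mm (the base is also 21 mm thick). The base covers the whole footprint; the four walls stand on the base, with the y-facing walls full-width and the x-facing walls fitting between their inner faces.

The open box is on top of the stool.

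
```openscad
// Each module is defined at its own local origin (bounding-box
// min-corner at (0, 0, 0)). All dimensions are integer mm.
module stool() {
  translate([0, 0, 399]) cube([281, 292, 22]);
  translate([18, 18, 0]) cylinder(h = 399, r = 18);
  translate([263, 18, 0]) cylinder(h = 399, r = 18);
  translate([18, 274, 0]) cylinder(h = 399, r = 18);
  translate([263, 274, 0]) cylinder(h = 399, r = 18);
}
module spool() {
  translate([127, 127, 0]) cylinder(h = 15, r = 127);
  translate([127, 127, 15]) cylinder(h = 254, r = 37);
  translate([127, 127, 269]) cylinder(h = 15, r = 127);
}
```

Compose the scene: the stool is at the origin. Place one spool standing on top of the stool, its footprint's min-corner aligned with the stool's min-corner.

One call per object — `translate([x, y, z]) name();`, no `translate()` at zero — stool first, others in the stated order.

stool();
translate([0, 0, 421]) spool();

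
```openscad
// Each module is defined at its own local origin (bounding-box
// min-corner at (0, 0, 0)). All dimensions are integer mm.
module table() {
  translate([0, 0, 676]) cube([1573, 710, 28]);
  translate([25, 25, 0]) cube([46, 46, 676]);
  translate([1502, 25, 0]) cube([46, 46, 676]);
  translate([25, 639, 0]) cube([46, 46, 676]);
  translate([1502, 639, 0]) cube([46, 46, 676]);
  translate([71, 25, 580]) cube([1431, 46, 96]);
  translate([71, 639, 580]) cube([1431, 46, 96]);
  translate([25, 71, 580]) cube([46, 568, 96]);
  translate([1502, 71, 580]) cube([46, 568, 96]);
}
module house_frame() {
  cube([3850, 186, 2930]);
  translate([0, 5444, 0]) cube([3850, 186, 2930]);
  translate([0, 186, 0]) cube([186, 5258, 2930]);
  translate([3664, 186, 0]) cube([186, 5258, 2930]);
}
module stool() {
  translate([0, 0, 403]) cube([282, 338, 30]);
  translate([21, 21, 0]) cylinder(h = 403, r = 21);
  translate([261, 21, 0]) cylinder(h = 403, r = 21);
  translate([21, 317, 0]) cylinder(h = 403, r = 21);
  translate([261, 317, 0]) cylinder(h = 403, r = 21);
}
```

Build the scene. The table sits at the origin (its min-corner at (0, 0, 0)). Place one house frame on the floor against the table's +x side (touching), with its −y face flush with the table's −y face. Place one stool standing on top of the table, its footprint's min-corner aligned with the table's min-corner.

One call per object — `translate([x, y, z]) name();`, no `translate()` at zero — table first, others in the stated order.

table();
translate([1573, 0, 0]) house_frame();
translate([0, 0, 704]) stool();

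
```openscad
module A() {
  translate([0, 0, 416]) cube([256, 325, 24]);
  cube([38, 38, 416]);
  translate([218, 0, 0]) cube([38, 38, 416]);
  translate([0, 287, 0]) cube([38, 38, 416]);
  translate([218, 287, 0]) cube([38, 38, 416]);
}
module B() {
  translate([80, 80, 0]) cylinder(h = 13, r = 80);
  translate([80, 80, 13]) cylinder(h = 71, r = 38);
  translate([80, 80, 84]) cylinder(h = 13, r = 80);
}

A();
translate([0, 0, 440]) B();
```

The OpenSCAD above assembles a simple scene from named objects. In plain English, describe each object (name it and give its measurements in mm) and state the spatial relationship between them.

A is a four-legged stool. The seat is 256×325 mm, 24 mm thick, top at z = 440 mm. It stands on four square legs, each 38×38 mm in cross-section, from z = 0 to the seat underside, each flush with a corner of the seat.

B is a spool: two coaxial disc flanges of radius 80 mm and thickness 13 mm, joined by a core cylinder of radius 38 mm and height 71 mm. The lower flange rests on z = 0 and the three cylinders share a vertical axis.

The spool is on top of the stool.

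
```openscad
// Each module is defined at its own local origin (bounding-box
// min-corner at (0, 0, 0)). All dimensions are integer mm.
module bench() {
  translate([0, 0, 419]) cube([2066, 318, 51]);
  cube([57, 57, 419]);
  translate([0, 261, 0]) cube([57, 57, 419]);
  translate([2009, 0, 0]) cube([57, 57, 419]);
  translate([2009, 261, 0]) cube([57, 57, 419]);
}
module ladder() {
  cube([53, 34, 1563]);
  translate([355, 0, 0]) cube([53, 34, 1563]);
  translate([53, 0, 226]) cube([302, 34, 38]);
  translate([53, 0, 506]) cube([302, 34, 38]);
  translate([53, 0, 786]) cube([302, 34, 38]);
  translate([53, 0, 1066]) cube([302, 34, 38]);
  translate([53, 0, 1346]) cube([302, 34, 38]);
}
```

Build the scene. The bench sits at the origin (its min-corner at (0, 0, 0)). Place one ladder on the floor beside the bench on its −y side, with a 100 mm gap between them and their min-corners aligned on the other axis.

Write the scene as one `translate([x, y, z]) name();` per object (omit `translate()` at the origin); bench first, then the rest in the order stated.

bench();
translate([0, -134, 0]) ladder();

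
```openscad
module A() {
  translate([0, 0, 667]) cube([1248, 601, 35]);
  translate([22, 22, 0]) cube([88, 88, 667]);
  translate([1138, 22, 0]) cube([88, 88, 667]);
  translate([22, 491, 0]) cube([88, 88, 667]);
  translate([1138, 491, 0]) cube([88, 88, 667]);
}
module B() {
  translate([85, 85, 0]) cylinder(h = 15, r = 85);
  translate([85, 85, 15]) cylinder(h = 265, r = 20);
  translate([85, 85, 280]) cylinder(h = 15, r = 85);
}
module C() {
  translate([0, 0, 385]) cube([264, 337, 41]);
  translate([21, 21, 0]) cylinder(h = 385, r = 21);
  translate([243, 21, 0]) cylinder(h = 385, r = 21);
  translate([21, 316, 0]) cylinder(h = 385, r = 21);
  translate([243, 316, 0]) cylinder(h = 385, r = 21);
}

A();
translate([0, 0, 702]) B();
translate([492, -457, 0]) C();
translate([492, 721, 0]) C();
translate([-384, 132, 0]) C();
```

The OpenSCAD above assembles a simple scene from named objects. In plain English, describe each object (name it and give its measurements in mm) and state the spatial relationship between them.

A is a table with a 1248×601 mm rectangular top, 35 mm thick, top surface at z = 702 mm, supported by four 88×88 mm square legs, each inset 22 mm from the nearest pair of top edges, running from the floor.

B is a spool: two coaxial disc flanges of radius 85 mm and thickness 15 mm, joined by a core cylinder of radius 20 mm and height 265 mm. The lower flange rests on z = 0 and the three cylinders share a vertical axis.

C is a four-legged stool. The seat is 264×337 mm, 41 mm thick, top at z = 426 mm. It stands on four round legs, each 42 mm in diameter, from z = 0 to the seat underside, each leg's axis is inset half a diameter from the nearest pair of seat edges (so the leg's bounding box is flush with the corner).

The spool is on top of the table. Three stools sit around the table at the −y, +y, −x sides.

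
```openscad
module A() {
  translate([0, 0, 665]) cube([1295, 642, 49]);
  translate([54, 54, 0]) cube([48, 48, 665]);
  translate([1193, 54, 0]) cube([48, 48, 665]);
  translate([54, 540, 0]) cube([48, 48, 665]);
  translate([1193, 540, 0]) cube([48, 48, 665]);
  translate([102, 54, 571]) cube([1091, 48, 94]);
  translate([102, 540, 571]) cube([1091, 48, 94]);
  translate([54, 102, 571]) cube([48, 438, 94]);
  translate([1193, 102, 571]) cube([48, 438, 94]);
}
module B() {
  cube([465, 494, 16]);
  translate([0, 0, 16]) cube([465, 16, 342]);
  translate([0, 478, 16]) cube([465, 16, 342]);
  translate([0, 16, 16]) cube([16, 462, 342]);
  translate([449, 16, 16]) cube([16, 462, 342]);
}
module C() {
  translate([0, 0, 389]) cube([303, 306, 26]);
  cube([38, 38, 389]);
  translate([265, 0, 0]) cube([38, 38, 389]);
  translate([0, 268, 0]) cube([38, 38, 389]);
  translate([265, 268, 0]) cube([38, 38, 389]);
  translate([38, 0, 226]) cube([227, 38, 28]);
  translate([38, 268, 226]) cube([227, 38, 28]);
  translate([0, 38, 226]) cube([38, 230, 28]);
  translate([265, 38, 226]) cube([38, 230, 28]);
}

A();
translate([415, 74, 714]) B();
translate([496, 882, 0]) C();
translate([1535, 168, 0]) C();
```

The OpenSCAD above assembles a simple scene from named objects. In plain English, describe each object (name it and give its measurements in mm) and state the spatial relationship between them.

A is a table with a 1295×642 mm rectangular top, 49 mm thick, top surface at z = 714 mm, supported by four 48×48 mm square legs, each inset 54 mm from the nearest pair of top edges, running from the floor. Four apron rails, 48 mm thick and 94 mm tall, run between adjacent legs with their top edges flush with the underside of the top and their outer faces flush with the legs' outer faces.

B is an open-topped rectangular box: outside dimensions 465×494×358 mm, with a uniform wall and base thickness of 16 mm. The base is a full 465×494 slab on the floor; four walls sit on top of the base. The front and back walls (the −y and +y sides) span the full width; the two side walls fit between them.

C is a four-legged stool. The seat is 303×306 mm, 26 mm thick, top at z = 415 mm. It stands on four square legs, each 38×38 mm in cross-section, from z = 0 to the seat underside, each flush with a corner of the seat. Four stretchers, 38 mm wide and 28 mm tall, connect adjacent legs with their undersides at z = 226 mm, each running between the inner faces of the legs it joins and aligned with the legs' outer faces on the other axis.

The open box is on top of the table, centred. Two stools sit around the table at the +y, +x sides.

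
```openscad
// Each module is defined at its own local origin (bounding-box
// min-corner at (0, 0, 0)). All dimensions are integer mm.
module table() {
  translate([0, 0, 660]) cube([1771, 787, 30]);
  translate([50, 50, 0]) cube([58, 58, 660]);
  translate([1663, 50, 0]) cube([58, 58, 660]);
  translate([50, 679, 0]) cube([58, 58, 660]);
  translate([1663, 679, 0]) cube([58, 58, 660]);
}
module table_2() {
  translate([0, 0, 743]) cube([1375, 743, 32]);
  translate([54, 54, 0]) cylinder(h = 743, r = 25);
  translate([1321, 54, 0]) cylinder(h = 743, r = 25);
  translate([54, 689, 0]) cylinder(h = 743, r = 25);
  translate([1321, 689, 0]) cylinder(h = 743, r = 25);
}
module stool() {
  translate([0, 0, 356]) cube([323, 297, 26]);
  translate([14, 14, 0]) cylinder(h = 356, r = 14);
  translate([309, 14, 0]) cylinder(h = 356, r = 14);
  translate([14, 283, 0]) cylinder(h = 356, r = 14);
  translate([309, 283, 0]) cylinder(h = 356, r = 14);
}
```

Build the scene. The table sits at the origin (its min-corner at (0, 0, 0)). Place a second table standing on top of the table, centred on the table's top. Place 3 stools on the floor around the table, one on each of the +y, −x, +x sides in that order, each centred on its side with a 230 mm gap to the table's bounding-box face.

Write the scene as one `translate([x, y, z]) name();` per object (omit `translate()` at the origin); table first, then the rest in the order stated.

table();
translate([198, 22, 690]) table_2();
translate([724, 1017, 0]) stool();
translate([-553, 245, 0]) stool();
translate([2001, 245, 0]) stool();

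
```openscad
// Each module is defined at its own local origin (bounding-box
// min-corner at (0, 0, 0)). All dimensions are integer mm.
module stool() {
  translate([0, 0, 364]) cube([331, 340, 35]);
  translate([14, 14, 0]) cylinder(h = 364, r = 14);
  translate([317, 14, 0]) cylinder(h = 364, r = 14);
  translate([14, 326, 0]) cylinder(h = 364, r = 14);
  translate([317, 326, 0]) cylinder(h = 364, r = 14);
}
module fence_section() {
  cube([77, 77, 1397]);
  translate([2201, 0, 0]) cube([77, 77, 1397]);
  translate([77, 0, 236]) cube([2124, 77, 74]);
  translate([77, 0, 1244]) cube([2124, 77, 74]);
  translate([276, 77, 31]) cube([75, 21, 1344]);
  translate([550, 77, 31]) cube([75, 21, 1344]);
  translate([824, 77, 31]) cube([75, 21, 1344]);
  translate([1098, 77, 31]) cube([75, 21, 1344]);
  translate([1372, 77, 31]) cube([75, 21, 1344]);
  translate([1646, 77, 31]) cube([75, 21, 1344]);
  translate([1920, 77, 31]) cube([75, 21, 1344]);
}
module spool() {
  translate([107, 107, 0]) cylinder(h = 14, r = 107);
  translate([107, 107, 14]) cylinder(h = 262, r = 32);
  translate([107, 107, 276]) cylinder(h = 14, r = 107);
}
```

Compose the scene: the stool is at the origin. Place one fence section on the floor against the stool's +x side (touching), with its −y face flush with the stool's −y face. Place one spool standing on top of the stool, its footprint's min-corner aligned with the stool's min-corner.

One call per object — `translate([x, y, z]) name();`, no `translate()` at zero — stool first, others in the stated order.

stool();
translate([331, 0, 0]) fence_section();
translate([0, 0, 399]) spool();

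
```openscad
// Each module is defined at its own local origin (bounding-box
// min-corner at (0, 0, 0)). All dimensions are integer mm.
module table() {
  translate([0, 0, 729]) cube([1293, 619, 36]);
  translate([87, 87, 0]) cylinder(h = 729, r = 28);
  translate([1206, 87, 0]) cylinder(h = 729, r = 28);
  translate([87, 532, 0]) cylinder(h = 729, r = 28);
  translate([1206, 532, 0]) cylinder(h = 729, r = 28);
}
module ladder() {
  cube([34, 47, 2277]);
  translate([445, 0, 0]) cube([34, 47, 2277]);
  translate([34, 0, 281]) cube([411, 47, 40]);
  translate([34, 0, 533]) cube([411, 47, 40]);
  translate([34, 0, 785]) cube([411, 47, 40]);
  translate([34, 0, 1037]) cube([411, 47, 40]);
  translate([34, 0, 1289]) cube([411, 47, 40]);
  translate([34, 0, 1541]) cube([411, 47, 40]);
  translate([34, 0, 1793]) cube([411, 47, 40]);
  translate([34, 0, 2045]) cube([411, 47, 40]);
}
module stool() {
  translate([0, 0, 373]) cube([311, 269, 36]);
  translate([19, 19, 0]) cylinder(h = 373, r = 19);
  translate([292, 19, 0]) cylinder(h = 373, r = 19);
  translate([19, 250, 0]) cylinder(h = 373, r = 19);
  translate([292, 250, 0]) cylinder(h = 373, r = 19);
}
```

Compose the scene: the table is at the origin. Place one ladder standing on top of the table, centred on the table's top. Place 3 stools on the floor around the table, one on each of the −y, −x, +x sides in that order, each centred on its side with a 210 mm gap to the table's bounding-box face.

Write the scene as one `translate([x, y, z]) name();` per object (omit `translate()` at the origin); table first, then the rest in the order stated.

table();
translate([407, 286, 765]) ladder();
translate([491, -479, 0]) stool();
translate([-521, 175, 0]) stool();
translate([1503, 175, 0]) stool();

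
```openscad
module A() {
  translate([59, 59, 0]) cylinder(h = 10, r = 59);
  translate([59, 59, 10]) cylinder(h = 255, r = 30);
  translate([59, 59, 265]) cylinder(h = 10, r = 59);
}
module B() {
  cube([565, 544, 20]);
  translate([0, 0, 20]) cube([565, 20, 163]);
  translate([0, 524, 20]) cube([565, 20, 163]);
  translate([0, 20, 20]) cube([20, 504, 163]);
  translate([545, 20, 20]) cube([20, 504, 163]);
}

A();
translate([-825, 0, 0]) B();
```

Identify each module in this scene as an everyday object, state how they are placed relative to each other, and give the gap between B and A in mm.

The open box's nearest face is 260 mm from the spool's −x face.

A is a spool. B is an open box. The open box is on the floor beside the spool on its −x side. The gap between the open box and the spool is 260 mm.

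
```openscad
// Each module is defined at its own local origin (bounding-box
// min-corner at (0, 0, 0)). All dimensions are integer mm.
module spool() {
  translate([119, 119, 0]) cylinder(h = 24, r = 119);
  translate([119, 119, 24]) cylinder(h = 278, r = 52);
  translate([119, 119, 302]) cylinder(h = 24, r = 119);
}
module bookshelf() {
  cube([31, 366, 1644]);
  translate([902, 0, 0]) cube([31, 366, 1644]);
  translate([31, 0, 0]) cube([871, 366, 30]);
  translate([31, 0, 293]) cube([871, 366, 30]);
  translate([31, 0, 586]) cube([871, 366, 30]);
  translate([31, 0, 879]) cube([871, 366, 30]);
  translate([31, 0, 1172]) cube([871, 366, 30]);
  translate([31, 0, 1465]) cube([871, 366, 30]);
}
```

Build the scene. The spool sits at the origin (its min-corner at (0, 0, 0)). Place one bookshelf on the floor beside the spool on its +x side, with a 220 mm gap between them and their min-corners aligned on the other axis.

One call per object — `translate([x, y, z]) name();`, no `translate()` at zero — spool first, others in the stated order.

spool();
translate([458, 0, 0]) bookshelf();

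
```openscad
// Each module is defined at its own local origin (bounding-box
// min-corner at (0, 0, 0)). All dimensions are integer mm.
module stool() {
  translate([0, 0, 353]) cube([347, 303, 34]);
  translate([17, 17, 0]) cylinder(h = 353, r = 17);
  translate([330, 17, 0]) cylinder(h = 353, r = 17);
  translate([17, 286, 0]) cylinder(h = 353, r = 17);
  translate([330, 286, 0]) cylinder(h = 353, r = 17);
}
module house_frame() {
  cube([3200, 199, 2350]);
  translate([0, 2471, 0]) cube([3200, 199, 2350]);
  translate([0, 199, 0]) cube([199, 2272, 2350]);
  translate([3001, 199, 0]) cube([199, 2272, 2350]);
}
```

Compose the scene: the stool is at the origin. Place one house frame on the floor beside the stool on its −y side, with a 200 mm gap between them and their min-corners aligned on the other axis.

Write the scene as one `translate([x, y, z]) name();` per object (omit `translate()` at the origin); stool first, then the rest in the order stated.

stool();
translate([0, -2870, 0]) house_frame();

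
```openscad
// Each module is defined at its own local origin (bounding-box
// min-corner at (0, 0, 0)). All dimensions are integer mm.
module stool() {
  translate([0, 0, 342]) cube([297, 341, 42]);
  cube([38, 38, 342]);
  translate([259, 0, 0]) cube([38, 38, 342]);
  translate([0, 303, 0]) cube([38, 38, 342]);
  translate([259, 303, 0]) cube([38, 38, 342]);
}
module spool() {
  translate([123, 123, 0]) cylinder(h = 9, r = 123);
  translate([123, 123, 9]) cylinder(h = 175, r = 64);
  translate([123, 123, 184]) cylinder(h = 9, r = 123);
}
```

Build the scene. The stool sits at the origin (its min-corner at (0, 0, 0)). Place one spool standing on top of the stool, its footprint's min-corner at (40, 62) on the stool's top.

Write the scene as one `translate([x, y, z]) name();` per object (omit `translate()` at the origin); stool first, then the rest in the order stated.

stool();
translate([40, 62, 384]) spool();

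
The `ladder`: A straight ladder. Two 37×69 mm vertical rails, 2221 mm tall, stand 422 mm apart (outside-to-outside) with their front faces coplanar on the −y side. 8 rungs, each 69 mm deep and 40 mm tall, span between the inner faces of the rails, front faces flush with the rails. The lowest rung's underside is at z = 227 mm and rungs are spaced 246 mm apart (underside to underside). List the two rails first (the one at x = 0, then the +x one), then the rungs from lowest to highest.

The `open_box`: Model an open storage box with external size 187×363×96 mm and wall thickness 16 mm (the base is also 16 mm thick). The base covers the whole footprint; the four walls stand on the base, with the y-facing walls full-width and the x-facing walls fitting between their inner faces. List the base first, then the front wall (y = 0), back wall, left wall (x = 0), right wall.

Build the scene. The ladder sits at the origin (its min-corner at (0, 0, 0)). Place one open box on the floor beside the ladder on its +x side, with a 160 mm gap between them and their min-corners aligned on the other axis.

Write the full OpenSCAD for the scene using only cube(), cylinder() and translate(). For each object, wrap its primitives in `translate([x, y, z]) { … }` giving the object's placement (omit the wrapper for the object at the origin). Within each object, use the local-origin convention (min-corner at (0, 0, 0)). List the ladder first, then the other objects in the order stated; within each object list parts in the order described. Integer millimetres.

cube([37, 69, 2221]);
translate([385, 0, 0]) cube([37, 69, 2221]);
translate([37, 0, 227]) cube([348, 69, 40]);
translate([37, 0, 473]) cube([348, 69, 40]);
translate([37, 0, 719]) cube([348, 69, 40]);
translate([37, 0, 965]) cube([348, 69, 40]);
translate([37, 0, 1211]) cube([348, 69, 40]);
translate([37, 0, 1457]) cube([348, 69, 40]);
translate([37, 0, 1703]) cube([348, 69, 40]);
translate([37, 0, 1949]) cube([348, 69, 40]);
translate([582, 0, 0]) {
  cube([187, 363, 16]);
  translate([0, 0, 16]) cube([187, 16, 80]);
  translate([0, 347, 16]) cube([187, 16, 80]);
  translate([0, 16, 16]) cube([16, 331, 80]);
  translate([171, 16, 16]) cube([16, 331, 80]);
}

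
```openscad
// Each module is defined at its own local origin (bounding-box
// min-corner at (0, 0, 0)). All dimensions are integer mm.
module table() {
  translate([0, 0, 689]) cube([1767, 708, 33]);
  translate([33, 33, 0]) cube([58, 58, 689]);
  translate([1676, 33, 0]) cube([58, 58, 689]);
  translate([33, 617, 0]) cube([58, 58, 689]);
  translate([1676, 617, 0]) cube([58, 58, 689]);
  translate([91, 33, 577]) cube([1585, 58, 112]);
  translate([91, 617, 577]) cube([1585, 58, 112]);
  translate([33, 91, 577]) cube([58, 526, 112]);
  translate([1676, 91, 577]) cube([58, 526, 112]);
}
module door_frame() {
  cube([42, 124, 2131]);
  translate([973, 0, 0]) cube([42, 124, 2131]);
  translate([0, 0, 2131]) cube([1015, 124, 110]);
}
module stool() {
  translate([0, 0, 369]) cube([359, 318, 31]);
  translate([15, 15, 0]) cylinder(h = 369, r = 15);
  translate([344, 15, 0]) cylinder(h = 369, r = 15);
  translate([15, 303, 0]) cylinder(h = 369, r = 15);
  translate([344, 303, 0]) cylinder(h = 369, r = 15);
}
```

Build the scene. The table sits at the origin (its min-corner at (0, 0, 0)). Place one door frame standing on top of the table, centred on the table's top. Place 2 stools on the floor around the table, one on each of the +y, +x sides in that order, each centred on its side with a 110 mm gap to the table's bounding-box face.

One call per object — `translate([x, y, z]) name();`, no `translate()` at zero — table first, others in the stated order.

table();
translate([376, 292, 722]) door_frame();
translate([704, 818, 0]) stool();
translate([1877, 195, 0]) stool();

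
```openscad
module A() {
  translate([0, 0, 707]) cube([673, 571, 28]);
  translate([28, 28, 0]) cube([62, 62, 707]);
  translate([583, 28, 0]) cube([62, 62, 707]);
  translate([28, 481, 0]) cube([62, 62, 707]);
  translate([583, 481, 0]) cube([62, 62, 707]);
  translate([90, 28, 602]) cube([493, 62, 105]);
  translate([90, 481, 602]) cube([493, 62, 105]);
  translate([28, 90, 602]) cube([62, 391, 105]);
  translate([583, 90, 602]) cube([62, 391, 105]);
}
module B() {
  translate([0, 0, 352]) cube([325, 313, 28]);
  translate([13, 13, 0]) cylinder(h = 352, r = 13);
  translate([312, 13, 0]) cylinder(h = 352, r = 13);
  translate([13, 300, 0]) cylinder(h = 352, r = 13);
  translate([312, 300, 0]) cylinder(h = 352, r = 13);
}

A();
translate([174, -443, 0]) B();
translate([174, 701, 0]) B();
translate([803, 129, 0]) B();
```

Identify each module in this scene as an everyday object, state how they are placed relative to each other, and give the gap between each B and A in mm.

Each stool's nearest face is 130 mm from the table's bounding box.

A is a table. B is a stool. Three stools sit around the table at the −y, +y, +x sides. The gap between each stool and the table is 130 mm.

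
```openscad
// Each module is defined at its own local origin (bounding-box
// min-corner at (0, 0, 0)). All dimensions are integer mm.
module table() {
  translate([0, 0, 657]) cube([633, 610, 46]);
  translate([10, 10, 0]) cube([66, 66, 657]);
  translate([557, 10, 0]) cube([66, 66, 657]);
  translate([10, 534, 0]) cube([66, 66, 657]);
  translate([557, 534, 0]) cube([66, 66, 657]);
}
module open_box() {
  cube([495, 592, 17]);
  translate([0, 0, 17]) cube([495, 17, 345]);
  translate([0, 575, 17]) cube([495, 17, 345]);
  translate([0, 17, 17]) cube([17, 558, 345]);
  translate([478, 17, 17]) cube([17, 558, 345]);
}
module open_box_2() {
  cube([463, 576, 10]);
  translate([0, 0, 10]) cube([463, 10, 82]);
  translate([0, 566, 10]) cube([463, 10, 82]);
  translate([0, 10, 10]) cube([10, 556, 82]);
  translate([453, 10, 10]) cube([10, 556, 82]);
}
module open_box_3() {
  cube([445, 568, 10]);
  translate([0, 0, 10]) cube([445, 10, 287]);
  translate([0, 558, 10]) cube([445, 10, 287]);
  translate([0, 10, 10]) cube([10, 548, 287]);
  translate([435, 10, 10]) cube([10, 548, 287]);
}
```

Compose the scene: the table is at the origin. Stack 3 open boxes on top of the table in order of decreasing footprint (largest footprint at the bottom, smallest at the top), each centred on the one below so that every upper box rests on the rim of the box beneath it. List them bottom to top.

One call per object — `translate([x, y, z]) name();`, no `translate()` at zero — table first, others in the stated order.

table();
translate([69, 9, 703]) open_box();
translate([85, 17, 1065]) open_box_2();
translate([94, 21, 1157]) open_box_3();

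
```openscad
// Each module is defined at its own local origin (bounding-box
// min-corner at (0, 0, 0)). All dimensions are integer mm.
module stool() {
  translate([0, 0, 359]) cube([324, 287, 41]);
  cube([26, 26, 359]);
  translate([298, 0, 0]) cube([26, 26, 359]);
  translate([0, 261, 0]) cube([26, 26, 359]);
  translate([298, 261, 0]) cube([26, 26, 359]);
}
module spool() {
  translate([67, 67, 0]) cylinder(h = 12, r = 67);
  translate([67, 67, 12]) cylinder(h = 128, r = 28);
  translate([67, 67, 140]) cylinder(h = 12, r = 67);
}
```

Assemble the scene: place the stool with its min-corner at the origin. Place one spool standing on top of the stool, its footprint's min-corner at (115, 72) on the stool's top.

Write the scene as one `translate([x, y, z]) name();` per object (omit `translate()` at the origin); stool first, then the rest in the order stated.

stool();
translate([115, 72, 400]) spool();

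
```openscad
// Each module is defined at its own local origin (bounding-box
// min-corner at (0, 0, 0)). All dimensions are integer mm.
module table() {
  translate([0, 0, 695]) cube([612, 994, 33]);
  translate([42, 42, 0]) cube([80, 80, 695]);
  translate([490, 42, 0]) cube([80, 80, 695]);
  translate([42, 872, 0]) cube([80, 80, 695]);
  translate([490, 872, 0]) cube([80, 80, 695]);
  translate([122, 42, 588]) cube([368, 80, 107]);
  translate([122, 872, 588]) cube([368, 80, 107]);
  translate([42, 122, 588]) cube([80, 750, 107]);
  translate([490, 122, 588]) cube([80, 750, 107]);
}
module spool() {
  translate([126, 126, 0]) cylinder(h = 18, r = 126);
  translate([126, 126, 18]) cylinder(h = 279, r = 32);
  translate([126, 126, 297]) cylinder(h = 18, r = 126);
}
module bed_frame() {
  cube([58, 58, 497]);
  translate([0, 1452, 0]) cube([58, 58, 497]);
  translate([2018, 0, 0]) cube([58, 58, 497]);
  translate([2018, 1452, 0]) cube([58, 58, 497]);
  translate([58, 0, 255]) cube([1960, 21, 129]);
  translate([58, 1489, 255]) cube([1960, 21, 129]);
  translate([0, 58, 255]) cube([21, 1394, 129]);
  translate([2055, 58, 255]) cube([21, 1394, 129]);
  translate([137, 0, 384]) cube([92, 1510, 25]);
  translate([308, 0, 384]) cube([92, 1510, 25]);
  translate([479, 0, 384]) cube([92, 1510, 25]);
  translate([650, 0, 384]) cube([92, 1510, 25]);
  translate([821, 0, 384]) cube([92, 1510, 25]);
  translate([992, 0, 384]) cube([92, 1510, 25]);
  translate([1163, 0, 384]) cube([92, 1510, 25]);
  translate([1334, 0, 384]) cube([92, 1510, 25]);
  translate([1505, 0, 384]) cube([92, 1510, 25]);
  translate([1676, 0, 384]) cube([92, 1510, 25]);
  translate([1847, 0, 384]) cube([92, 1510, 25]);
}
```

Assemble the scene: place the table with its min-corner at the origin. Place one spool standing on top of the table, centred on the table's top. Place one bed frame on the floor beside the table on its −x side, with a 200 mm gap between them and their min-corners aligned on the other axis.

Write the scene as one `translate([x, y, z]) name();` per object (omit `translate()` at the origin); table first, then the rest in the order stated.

table();
translate([180, 371, 728]) spool();
translate([-2276, 0, 0]) bed_frame();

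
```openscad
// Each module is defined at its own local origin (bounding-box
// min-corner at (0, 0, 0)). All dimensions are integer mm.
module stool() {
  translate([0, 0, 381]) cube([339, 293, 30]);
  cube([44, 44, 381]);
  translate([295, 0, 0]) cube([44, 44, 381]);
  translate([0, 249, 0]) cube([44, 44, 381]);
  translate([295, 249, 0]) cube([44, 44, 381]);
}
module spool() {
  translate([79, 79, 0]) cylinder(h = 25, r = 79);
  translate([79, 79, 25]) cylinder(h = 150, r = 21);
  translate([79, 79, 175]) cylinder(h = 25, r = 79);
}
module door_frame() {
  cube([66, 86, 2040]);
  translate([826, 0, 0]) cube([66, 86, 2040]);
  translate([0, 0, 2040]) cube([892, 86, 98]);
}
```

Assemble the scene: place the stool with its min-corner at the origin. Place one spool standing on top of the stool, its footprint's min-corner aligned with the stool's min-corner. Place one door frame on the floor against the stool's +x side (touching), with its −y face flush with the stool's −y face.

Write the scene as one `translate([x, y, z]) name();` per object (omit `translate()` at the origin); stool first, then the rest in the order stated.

stool();
translate([0, 0, 411]) spool();
translate([339, 0, 0]) door_frame();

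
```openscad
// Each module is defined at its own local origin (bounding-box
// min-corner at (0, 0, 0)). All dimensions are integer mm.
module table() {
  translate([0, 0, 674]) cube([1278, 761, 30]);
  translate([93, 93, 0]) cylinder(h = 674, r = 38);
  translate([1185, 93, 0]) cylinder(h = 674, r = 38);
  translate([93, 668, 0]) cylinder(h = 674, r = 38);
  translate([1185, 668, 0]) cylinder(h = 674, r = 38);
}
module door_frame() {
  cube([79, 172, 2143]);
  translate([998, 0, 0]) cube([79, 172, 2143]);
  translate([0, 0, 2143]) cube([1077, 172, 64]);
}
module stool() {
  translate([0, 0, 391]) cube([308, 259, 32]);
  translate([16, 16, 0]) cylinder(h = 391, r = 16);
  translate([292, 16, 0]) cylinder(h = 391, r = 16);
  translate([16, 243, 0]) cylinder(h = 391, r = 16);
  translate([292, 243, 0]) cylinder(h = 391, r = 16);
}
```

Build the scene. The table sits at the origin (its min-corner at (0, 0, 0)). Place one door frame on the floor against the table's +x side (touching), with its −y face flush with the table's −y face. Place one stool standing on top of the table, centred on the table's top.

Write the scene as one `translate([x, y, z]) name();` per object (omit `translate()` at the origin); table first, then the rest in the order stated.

table();
translate([1278, 0, 0]) door_frame();
translate([485, 251, 704]) stool();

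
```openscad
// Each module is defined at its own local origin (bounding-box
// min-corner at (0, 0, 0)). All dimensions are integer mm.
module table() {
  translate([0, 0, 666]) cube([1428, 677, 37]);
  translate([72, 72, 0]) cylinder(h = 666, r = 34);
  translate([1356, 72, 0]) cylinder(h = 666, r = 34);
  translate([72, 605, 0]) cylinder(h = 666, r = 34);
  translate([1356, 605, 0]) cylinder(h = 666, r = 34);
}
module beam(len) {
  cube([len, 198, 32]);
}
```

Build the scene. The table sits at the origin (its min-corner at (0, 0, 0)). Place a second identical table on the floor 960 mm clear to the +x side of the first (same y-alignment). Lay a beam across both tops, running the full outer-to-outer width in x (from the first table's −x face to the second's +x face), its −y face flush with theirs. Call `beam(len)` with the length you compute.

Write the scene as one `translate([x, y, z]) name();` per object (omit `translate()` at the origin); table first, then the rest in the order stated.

table();
translate([2388, 0, 0]) table();
translate([0, 0, 703]) beam(3816);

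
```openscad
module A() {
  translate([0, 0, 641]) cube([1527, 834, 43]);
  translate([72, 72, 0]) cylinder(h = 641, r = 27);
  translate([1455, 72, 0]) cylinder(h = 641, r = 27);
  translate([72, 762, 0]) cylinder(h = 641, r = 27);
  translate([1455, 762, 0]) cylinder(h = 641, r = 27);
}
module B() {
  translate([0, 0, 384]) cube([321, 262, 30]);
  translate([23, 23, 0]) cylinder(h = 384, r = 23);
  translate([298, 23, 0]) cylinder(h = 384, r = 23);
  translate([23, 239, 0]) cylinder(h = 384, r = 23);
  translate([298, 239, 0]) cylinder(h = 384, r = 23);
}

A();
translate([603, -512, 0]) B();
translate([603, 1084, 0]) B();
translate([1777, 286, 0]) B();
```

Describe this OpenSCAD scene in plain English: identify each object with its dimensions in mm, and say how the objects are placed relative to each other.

A is a rectangular dining table. The top is 1527×834×43 mm with its upper surface at z = 684 mm. It stands on four round legs of 54 mm diameter, each leg's bounding box inset 45 mm from the nearest pair of top edges, running from the floor to the underside of the top.

B is a four-legged stool. The seat is 321×262 mm, 30 mm thick, top at z = 414 mm. It stands on four round legs, each 46 mm in diameter, from z = 0 to the seat underside, each leg's axis is inset half a diameter from the nearest pair of seat edges (so the leg's bounding box is flush with the corner).

Three stools sit around the table at the −y, +y, +x sides.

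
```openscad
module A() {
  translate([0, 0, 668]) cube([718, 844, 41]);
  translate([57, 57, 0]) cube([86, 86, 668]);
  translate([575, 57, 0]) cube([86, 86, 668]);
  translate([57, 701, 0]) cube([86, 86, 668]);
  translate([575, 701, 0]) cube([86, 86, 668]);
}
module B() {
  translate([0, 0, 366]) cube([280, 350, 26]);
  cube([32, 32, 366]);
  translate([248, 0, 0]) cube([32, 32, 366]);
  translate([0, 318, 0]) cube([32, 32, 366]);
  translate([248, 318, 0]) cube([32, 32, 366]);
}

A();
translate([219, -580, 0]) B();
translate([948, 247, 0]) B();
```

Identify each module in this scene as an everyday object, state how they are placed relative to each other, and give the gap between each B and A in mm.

A is a table. B is a stool. Two stools sit around the table at the −y, +x sides. The gap between each stool and the table is 230 mm.

Each stool's nearest face is 230 mm from the table's bounding box.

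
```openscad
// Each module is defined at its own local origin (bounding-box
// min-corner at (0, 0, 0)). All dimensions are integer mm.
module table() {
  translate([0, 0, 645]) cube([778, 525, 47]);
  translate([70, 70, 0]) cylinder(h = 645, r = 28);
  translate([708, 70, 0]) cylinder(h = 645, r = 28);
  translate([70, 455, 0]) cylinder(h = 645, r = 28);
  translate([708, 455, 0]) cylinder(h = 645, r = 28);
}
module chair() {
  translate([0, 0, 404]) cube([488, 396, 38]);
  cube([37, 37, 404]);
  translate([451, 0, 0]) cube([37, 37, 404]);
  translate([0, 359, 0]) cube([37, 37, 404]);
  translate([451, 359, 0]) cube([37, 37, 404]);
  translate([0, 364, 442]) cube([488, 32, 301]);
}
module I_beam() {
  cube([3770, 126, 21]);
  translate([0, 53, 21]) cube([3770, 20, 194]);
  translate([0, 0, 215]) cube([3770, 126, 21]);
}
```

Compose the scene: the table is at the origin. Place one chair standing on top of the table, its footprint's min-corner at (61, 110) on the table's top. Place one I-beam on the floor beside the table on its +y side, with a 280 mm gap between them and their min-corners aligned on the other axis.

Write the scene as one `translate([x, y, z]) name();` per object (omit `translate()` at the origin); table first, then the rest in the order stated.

table();
translate([61, 110, 692]) chair();
translate([0, 805, 0]) I_beam();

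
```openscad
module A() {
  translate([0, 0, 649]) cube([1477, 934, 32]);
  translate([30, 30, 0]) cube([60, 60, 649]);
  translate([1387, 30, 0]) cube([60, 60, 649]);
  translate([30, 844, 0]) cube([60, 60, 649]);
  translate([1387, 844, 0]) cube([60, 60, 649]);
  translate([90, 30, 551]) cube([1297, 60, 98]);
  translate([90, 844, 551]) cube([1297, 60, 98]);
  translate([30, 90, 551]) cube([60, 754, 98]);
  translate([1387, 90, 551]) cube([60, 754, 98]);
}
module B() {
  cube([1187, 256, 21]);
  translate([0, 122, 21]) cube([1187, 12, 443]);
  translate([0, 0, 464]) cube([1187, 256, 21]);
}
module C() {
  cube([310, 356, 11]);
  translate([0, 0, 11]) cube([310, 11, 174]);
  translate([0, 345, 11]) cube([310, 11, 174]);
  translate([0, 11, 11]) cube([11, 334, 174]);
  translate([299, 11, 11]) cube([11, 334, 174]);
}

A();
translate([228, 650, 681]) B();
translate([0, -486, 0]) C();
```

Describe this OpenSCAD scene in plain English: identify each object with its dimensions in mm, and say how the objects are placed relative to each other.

A is a table with a 1477×934 mm rectangular top, 32 mm thick, top surface at z = 681 mm, supported by four 60×60 mm square legs, each inset 30 mm from the nearest pair of top edges, running from the floor. Four apron rails, 60 mm thick and 98 mm tall, run between adjacent legs with their top edges flush with the underside of the top and their outer faces flush with the legs' outer faces.

B is an I-beam lying along x, 1187 mm long. Overall section height 485 mm. Two flanges 256 mm wide (y) and 21 mm thick, one on the floor and one at the top; a web 12 mm thick runs between them, centred on the flange width.

C is an open-topped rectangular box: outside dimensions 310×356×185 mm, with a uniform wall and base thickness of 11 mm. The base is a full 310×356 slab on the floor; four walls sit on top of the base. The front and back walls (the −y and +y sides) span the full width; the two side walls fit between them.

The I-beam is on top of the table. The open box is on the floor beside the table on its −y side.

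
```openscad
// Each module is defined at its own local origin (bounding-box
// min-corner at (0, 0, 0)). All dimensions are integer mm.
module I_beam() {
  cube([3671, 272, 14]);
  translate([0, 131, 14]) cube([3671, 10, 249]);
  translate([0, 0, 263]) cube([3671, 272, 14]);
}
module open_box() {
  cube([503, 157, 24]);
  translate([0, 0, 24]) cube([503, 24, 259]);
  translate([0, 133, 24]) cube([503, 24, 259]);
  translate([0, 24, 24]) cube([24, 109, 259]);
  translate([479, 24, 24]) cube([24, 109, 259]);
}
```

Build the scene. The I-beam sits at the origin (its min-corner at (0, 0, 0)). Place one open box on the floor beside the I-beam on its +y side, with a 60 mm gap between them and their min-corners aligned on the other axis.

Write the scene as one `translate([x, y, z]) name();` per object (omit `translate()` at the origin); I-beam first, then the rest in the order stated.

I_beam();
translate([0, 332, 0]) open_box();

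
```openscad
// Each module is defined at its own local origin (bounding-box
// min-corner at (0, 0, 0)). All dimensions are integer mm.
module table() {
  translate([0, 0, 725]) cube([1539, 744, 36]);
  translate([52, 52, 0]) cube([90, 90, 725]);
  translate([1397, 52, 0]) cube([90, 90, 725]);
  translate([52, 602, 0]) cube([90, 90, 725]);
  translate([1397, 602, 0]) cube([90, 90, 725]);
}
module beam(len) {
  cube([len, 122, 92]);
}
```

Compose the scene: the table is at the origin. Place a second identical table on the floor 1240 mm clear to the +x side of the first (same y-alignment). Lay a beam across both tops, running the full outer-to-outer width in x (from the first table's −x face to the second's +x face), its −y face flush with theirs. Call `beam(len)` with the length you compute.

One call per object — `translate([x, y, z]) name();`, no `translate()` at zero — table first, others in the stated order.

table();
translate([2779, 0, 0]) table();
translate([0, 0, 761]) beam(4318);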